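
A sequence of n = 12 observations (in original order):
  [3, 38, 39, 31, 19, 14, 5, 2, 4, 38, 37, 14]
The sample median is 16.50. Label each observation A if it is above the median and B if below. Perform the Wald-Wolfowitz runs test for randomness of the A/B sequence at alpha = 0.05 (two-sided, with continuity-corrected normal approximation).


Step 1: Compute median = 16.50; label A = above, B = below.
Labels in order: BAAAABBBBAAB  (n_A = 6, n_B = 6)
Step 2: Count runs R = 5.
Step 3: Under H0 (random ordering), E[R] = 2*n_A*n_B/(n_A+n_B) + 1 = 2*6*6/12 + 1 = 7.0000.
        Var[R] = 2*n_A*n_B*(2*n_A*n_B - n_A - n_B) / ((n_A+n_B)^2 * (n_A+n_B-1)) = 4320/1584 = 2.7273.
        SD[R] = 1.6514.
Step 4: Continuity-corrected z = (R + 0.5 - E[R]) / SD[R] = (5 + 0.5 - 7.0000) / 1.6514 = -0.9083.
Step 5: Two-sided p-value via normal approximation = 2*(1 - Phi(|z|)) = 0.363722.
Step 6: alpha = 0.05. fail to reject H0.

R = 5, z = -0.9083, p = 0.363722, fail to reject H0.


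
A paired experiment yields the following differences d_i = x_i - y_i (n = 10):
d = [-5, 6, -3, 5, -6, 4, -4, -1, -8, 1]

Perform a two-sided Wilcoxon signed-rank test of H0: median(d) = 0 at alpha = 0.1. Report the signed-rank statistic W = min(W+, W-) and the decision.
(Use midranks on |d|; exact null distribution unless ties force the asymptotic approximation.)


Step 1: Drop any zero differences (none here) and take |d_i|.
|d| = [5, 6, 3, 5, 6, 4, 4, 1, 8, 1]
Step 2: Midrank |d_i| (ties get averaged ranks).
ranks: |5|->6.5, |6|->8.5, |3|->3, |5|->6.5, |6|->8.5, |4|->4.5, |4|->4.5, |1|->1.5, |8|->10, |1|->1.5
Step 3: Attach original signs; sum ranks with positive sign and with negative sign.
W+ = 8.5 + 6.5 + 4.5 + 1.5 = 21
W- = 6.5 + 3 + 8.5 + 4.5 + 1.5 + 10 = 34
(Check: W+ + W- = 55 should equal n(n+1)/2 = 55.)
Step 4: Test statistic W = min(W+, W-) = 21.
Step 5: Ties in |d|, so use the tie-corrected normal approximation.
        E[W] = n(n+1)/4 = 10*11/4 = 27.5.
        Tie groups: |d|=1 (t=2), |d|=4 (t=2), |d|=5 (t=2), |d|=6 (t=2); sum(t^3 - t) = 24.
        Var[W] = n(n+1)(2n+1)/24 - sum(t^3-t)/48 = 2310/24 - 24/48 = 95.75.
        z = (W - E[W]) / sqrt(Var[W]) = (21 - 27.5) / 9.7852 = -0.6643.
        Two-sided p = 2*Phi(z) = 0.506518.
Step 6: alpha = 0.1. fail to reject H0.

W+ = 21, W- = 34, W = min = 21, p = 0.506518, fail to reject H0.


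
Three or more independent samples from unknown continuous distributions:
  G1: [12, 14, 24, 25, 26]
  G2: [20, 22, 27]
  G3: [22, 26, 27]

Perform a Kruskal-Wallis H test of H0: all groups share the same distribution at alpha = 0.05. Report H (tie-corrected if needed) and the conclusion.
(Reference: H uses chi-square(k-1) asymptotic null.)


Step 1: Combine all N = 11 observations and assign midranks.
sorted (value, group, rank): (12,G1,1), (14,G1,2), (20,G2,3), (22,G2,4.5), (22,G3,4.5), (24,G1,6), (25,G1,7), (26,G1,8.5), (26,G3,8.5), (27,G2,10.5), (27,G3,10.5)
Step 2: Sum ranks within each group.
R_1 = 24.5 (n_1 = 5)
R_2 = 18 (n_2 = 3)
R_3 = 23.5 (n_3 = 3)
Step 3: H = 12/(N(N+1)) * sum(R_i^2/n_i) - 3(N+1)
     = 12/(11*12) * (24.5^2/5 + 18^2/3 + 23.5^2/3) - 3*12
     = 0.090909 * 412.133 - 36
     = 1.466667.
Step 4: Ties present; correction factor C = 1 - 18/(11^3 - 11) = 0.986364. Corrected H = 1.466667 / 0.986364 = 1.486943.
Step 5: Under H0, H ~ chi^2(2); p-value = 0.475460.
Step 6: alpha = 0.05. fail to reject H0.

H = 1.4869, df = 2, p = 0.475460, fail to reject H0.


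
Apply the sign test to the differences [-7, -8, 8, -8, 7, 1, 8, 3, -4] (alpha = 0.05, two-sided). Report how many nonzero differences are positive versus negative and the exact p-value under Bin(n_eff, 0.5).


Step 1: Discard zero differences. Original n = 9; n_eff = number of nonzero differences = 9.
Nonzero differences (with sign): -7, -8, +8, -8, +7, +1, +8, +3, -4
Step 2: Count signs: positive = 5, negative = 4.
Step 3: Under H0: P(positive) = 0.5, so the number of positives S ~ Bin(9, 0.5).
Step 4: Two-sided exact p-value = sum of Bin(9,0.5) probabilities at or below the observed probability = 1.000000.
Step 5: alpha = 0.05. fail to reject H0.

n_eff = 9, pos = 5, neg = 4, p = 1.000000, fail to reject H0.


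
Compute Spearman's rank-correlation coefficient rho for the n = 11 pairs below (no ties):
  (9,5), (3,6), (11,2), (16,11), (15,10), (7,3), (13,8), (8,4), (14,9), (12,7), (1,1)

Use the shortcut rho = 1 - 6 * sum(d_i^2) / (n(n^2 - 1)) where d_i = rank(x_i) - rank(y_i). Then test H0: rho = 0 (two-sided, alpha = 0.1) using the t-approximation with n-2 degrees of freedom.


Step 1: Rank x and y separately (midranks; no ties here).
rank(x): 9->5, 3->2, 11->6, 16->11, 15->10, 7->3, 13->8, 8->4, 14->9, 12->7, 1->1
rank(y): 5->5, 6->6, 2->2, 11->11, 10->10, 3->3, 8->8, 4->4, 9->9, 7->7, 1->1
Step 2: d_i = R_x(i) - R_y(i); compute d_i^2.
  (5-5)^2=0, (2-6)^2=16, (6-2)^2=16, (11-11)^2=0, (10-10)^2=0, (3-3)^2=0, (8-8)^2=0, (4-4)^2=0, (9-9)^2=0, (7-7)^2=0, (1-1)^2=0
sum(d^2) = 32.
Step 3: rho = 1 - 6*32 / (11*(11^2 - 1)) = 1 - 192/1320 = 0.854545.
Step 4: Under H0, t = rho * sqrt((n-2)/(1-rho^2)) = 4.9360 ~ t(9).
Step 5: Two-sided p-value from the t-distribution with 9 df = 0.000807.
Step 6: alpha = 0.1. reject H0.

rho = 0.8545, p = 0.000807, reject H0 at alpha = 0.1.


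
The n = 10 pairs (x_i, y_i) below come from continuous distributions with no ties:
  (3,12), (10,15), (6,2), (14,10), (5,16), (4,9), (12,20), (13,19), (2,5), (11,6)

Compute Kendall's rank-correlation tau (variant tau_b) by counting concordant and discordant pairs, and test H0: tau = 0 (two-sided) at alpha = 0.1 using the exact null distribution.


Step 1: Enumerate the 45 unordered pairs (i,j) with i<j and classify each by sign(x_j-x_i) * sign(y_j-y_i).
  (1,2):dx=+7,dy=+3->C; (1,3):dx=+3,dy=-10->D; (1,4):dx=+11,dy=-2->D; (1,5):dx=+2,dy=+4->C
  (1,6):dx=+1,dy=-3->D; (1,7):dx=+9,dy=+8->C; (1,8):dx=+10,dy=+7->C; (1,9):dx=-1,dy=-7->C
  (1,10):dx=+8,dy=-6->D; (2,3):dx=-4,dy=-13->C; (2,4):dx=+4,dy=-5->D; (2,5):dx=-5,dy=+1->D
  (2,6):dx=-6,dy=-6->C; (2,7):dx=+2,dy=+5->C; (2,8):dx=+3,dy=+4->C; (2,9):dx=-8,dy=-10->C
  (2,10):dx=+1,dy=-9->D; (3,4):dx=+8,dy=+8->C; (3,5):dx=-1,dy=+14->D; (3,6):dx=-2,dy=+7->D
  (3,7):dx=+6,dy=+18->C; (3,8):dx=+7,dy=+17->C; (3,9):dx=-4,dy=+3->D; (3,10):dx=+5,dy=+4->C
  (4,5):dx=-9,dy=+6->D; (4,6):dx=-10,dy=-1->C; (4,7):dx=-2,dy=+10->D; (4,8):dx=-1,dy=+9->D
  (4,9):dx=-12,dy=-5->C; (4,10):dx=-3,dy=-4->C; (5,6):dx=-1,dy=-7->C; (5,7):dx=+7,dy=+4->C
  (5,8):dx=+8,dy=+3->C; (5,9):dx=-3,dy=-11->C; (5,10):dx=+6,dy=-10->D; (6,7):dx=+8,dy=+11->C
  (6,8):dx=+9,dy=+10->C; (6,9):dx=-2,dy=-4->C; (6,10):dx=+7,dy=-3->D; (7,8):dx=+1,dy=-1->D
  (7,9):dx=-10,dy=-15->C; (7,10):dx=-1,dy=-14->C; (8,9):dx=-11,dy=-14->C; (8,10):dx=-2,dy=-13->C
  (9,10):dx=+9,dy=+1->C
Step 2: C = 29, D = 16, total pairs = 45.
Step 3: tau = (C - D)/(n(n-1)/2) = (29 - 16)/45 = 0.288889.
Step 4: Exact two-sided p-value (enumerate n! = 3628800 permutations of y under H0): p = 0.291248.
Step 5: alpha = 0.1. fail to reject H0.

tau_b = 0.2889 (C=29, D=16), p = 0.291248, fail to reject H0.


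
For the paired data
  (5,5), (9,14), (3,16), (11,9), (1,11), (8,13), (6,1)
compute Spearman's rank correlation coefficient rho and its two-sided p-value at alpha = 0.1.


Step 1: Rank x and y separately (midranks; no ties here).
rank(x): 5->3, 9->6, 3->2, 11->7, 1->1, 8->5, 6->4
rank(y): 5->2, 14->6, 16->7, 9->3, 11->4, 13->5, 1->1
Step 2: d_i = R_x(i) - R_y(i); compute d_i^2.
  (3-2)^2=1, (6-6)^2=0, (2-7)^2=25, (7-3)^2=16, (1-4)^2=9, (5-5)^2=0, (4-1)^2=9
sum(d^2) = 60.
Step 3: rho = 1 - 6*60 / (7*(7^2 - 1)) = 1 - 360/336 = -0.071429.
Step 4: Under H0, t = rho * sqrt((n-2)/(1-rho^2)) = -0.1601 ~ t(5).
Step 5: Two-sided p-value from the t-distribution with 5 df = 0.879048.
Step 6: alpha = 0.1. fail to reject H0.

rho = -0.0714, p = 0.879048, fail to reject H0 at alpha = 0.1.


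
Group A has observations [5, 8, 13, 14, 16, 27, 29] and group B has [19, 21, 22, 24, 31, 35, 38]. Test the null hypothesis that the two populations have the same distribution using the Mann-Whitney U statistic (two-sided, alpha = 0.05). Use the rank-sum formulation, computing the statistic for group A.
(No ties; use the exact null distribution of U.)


Step 1: Combine and sort all 14 observations; assign midranks.
sorted (value, group): (5,X), (8,X), (13,X), (14,X), (16,X), (19,Y), (21,Y), (22,Y), (24,Y), (27,X), (29,X), (31,Y), (35,Y), (38,Y)
ranks: 5->1, 8->2, 13->3, 14->4, 16->5, 19->6, 21->7, 22->8, 24->9, 27->10, 29->11, 31->12, 35->13, 38->14
Step 2: Rank sum for X: R1 = 1 + 2 + 3 + 4 + 5 + 10 + 11 = 36.
Step 3: U_X = R1 - n1(n1+1)/2 = 36 - 7*8/2 = 36 - 28 = 8.
       U_Y = n1*n2 - U_X = 49 - 8 = 41.
Step 4: No ties, so the exact null distribution of U (based on enumerating the C(14,7) = 3432 equally likely rank assignments) gives the two-sided p-value.
Step 5: p-value = 0.037879; compare to alpha = 0.05. reject H0.

U_X = 8, p = 0.037879, reject H0 at alpha = 0.05.


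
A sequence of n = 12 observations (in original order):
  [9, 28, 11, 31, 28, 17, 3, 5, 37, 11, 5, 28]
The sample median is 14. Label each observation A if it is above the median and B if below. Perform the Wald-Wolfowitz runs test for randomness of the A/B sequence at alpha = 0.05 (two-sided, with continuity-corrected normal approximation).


Step 1: Compute median = 14; label A = above, B = below.
Labels in order: BABAAABBABBA  (n_A = 6, n_B = 6)
Step 2: Count runs R = 8.
Step 3: Under H0 (random ordering), E[R] = 2*n_A*n_B/(n_A+n_B) + 1 = 2*6*6/12 + 1 = 7.0000.
        Var[R] = 2*n_A*n_B*(2*n_A*n_B - n_A - n_B) / ((n_A+n_B)^2 * (n_A+n_B-1)) = 4320/1584 = 2.7273.
        SD[R] = 1.6514.
Step 4: Continuity-corrected z = (R - 0.5 - E[R]) / SD[R] = (8 - 0.5 - 7.0000) / 1.6514 = 0.3028.
Step 5: Two-sided p-value via normal approximation = 2*(1 - Phi(|z|)) = 0.762069.
Step 6: alpha = 0.05. fail to reject H0.

R = 8, z = 0.3028, p = 0.762069, fail to reject H0.


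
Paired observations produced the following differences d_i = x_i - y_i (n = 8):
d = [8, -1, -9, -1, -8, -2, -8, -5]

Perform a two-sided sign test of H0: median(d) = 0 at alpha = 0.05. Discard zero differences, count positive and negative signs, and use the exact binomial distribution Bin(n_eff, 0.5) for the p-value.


Step 1: Discard zero differences. Original n = 8; n_eff = number of nonzero differences = 8.
Nonzero differences (with sign): +8, -1, -9, -1, -8, -2, -8, -5
Step 2: Count signs: positive = 1, negative = 7.
Step 3: Under H0: P(positive) = 0.5, so the number of positives S ~ Bin(8, 0.5).
Step 4: Two-sided exact p-value = sum of Bin(8,0.5) probabilities at or below the observed probability = 0.070312.
Step 5: alpha = 0.05. fail to reject H0.

n_eff = 8, pos = 1, neg = 7, p = 0.070312, fail to reject H0.


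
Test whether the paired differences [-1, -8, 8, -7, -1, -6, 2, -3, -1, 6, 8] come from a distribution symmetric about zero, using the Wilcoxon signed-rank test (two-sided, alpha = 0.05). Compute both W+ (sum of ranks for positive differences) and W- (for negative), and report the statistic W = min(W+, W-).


Step 1: Drop any zero differences (none here) and take |d_i|.
|d| = [1, 8, 8, 7, 1, 6, 2, 3, 1, 6, 8]
Step 2: Midrank |d_i| (ties get averaged ranks).
ranks: |1|->2, |8|->10, |8|->10, |7|->8, |1|->2, |6|->6.5, |2|->4, |3|->5, |1|->2, |6|->6.5, |8|->10
Step 3: Attach original signs; sum ranks with positive sign and with negative sign.
W+ = 10 + 4 + 6.5 + 10 = 30.5
W- = 2 + 10 + 8 + 2 + 6.5 + 5 + 2 = 35.5
(Check: W+ + W- = 66 should equal n(n+1)/2 = 66.)
Step 4: Test statistic W = min(W+, W-) = 30.5.
Step 5: Ties in |d|, so use the tie-corrected normal approximation.
        E[W] = n(n+1)/4 = 11*12/4 = 33.
        Tie groups: |d|=1 (t=3), |d|=6 (t=2), |d|=8 (t=3); sum(t^3 - t) = 54.
        Var[W] = n(n+1)(2n+1)/24 - sum(t^3-t)/48 = 3036/24 - 54/48 = 125.375.
        z = (W - E[W]) / sqrt(Var[W]) = (30.5 - 33) / 11.1971 = -0.2233.
        Two-sided p = 2*Phi(z) = 0.823324.
Step 6: alpha = 0.05. fail to reject H0.

W+ = 30.5, W- = 35.5, W = min = 30.5, p = 0.823324, fail to reject H0.


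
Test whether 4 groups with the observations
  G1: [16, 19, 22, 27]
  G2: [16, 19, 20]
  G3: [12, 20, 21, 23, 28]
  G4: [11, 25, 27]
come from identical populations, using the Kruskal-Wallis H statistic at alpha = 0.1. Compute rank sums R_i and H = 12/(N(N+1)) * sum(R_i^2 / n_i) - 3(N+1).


Step 1: Combine all N = 15 observations and assign midranks.
sorted (value, group, rank): (11,G4,1), (12,G3,2), (16,G1,3.5), (16,G2,3.5), (19,G1,5.5), (19,G2,5.5), (20,G2,7.5), (20,G3,7.5), (21,G3,9), (22,G1,10), (23,G3,11), (25,G4,12), (27,G1,13.5), (27,G4,13.5), (28,G3,15)
Step 2: Sum ranks within each group.
R_1 = 32.5 (n_1 = 4)
R_2 = 16.5 (n_2 = 3)
R_3 = 44.5 (n_3 = 5)
R_4 = 26.5 (n_4 = 3)
Step 3: H = 12/(N(N+1)) * sum(R_i^2/n_i) - 3(N+1)
     = 12/(15*16) * (32.5^2/4 + 16.5^2/3 + 44.5^2/5 + 26.5^2/3) - 3*16
     = 0.050000 * 984.946 - 48
     = 1.247292.
Step 4: Ties present; correction factor C = 1 - 24/(15^3 - 15) = 0.992857. Corrected H = 1.247292 / 0.992857 = 1.256265.
Step 5: Under H0, H ~ chi^2(3); p-value = 0.739544.
Step 6: alpha = 0.1. fail to reject H0.

H = 1.2563, df = 3, p = 0.739544, fail to reject H0.


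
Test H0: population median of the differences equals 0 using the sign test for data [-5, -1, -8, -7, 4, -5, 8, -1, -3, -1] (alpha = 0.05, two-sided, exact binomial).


Step 1: Discard zero differences. Original n = 10; n_eff = number of nonzero differences = 10.
Nonzero differences (with sign): -5, -1, -8, -7, +4, -5, +8, -1, -3, -1
Step 2: Count signs: positive = 2, negative = 8.
Step 3: Under H0: P(positive) = 0.5, so the number of positives S ~ Bin(10, 0.5).
Step 4: Two-sided exact p-value = sum of Bin(10,0.5) probabilities at or below the observed probability = 0.109375.
Step 5: alpha = 0.05. fail to reject H0.

n_eff = 10, pos = 2, neg = 8, p = 0.109375, fail to reject H0.


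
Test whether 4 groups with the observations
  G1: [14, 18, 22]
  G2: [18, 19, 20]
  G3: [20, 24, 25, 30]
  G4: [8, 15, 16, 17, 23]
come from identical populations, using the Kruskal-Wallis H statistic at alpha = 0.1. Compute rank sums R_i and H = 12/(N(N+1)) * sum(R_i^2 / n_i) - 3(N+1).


Step 1: Combine all N = 15 observations and assign midranks.
sorted (value, group, rank): (8,G4,1), (14,G1,2), (15,G4,3), (16,G4,4), (17,G4,5), (18,G1,6.5), (18,G2,6.5), (19,G2,8), (20,G2,9.5), (20,G3,9.5), (22,G1,11), (23,G4,12), (24,G3,13), (25,G3,14), (30,G3,15)
Step 2: Sum ranks within each group.
R_1 = 19.5 (n_1 = 3)
R_2 = 24 (n_2 = 3)
R_3 = 51.5 (n_3 = 4)
R_4 = 25 (n_4 = 5)
Step 3: H = 12/(N(N+1)) * sum(R_i^2/n_i) - 3(N+1)
     = 12/(15*16) * (19.5^2/3 + 24^2/3 + 51.5^2/4 + 25^2/5) - 3*16
     = 0.050000 * 1106.81 - 48
     = 7.340625.
Step 4: Ties present; correction factor C = 1 - 12/(15^3 - 15) = 0.996429. Corrected H = 7.340625 / 0.996429 = 7.366935.
Step 5: Under H0, H ~ chi^2(3); p-value = 0.061078.
Step 6: alpha = 0.1. reject H0.

H = 7.3669, df = 3, p = 0.061078, reject H0.


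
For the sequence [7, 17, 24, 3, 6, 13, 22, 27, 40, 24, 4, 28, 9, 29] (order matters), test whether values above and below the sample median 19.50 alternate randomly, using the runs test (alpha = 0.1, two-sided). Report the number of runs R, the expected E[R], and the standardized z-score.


Step 1: Compute median = 19.50; label A = above, B = below.
Labels in order: BBABBBAAAABABA  (n_A = 7, n_B = 7)
Step 2: Count runs R = 8.
Step 3: Under H0 (random ordering), E[R] = 2*n_A*n_B/(n_A+n_B) + 1 = 2*7*7/14 + 1 = 8.0000.
        Var[R] = 2*n_A*n_B*(2*n_A*n_B - n_A - n_B) / ((n_A+n_B)^2 * (n_A+n_B-1)) = 8232/2548 = 3.2308.
        SD[R] = 1.7974.
Step 4: R = E[R], so z = 0 with no continuity correction.
Step 5: Two-sided p-value via normal approximation = 2*(1 - Phi(|z|)) = 1.000000.
Step 6: alpha = 0.1. fail to reject H0.

R = 8, z = 0.0000, p = 1.000000, fail to reject H0.


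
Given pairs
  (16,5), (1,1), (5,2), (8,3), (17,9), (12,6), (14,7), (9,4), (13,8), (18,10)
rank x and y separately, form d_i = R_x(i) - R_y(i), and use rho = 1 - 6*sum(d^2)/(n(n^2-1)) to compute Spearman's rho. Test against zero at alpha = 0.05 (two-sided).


Step 1: Rank x and y separately (midranks; no ties here).
rank(x): 16->8, 1->1, 5->2, 8->3, 17->9, 12->5, 14->7, 9->4, 13->6, 18->10
rank(y): 5->5, 1->1, 2->2, 3->3, 9->9, 6->6, 7->7, 4->4, 8->8, 10->10
Step 2: d_i = R_x(i) - R_y(i); compute d_i^2.
  (8-5)^2=9, (1-1)^2=0, (2-2)^2=0, (3-3)^2=0, (9-9)^2=0, (5-6)^2=1, (7-7)^2=0, (4-4)^2=0, (6-8)^2=4, (10-10)^2=0
sum(d^2) = 14.
Step 3: rho = 1 - 6*14 / (10*(10^2 - 1)) = 1 - 84/990 = 0.915152.
Step 4: Under H0, t = rho * sqrt((n-2)/(1-rho^2)) = 6.4212 ~ t(8).
Step 5: Two-sided p-value from the t-distribution with 8 df = 0.000204.
Step 6: alpha = 0.05. reject H0.

rho = 0.9152, p = 0.000204, reject H0 at alpha = 0.05.


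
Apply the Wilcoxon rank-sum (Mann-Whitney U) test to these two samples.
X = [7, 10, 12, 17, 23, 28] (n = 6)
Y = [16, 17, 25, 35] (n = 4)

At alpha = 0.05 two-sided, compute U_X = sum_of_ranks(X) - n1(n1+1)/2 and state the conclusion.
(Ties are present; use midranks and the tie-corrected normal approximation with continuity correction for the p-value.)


Step 1: Combine and sort all 10 observations; assign midranks.
sorted (value, group): (7,X), (10,X), (12,X), (16,Y), (17,X), (17,Y), (23,X), (25,Y), (28,X), (35,Y)
ranks: 7->1, 10->2, 12->3, 16->4, 17->5.5, 17->5.5, 23->7, 25->8, 28->9, 35->10
Step 2: Rank sum for X: R1 = 1 + 2 + 3 + 5.5 + 7 + 9 = 27.5.
Step 3: U_X = R1 - n1(n1+1)/2 = 27.5 - 6*7/2 = 27.5 - 21 = 6.5.
       U_Y = n1*n2 - U_X = 24 - 6.5 = 17.5.
Step 4: Ties are present, so use the tie-corrected normal approximation (with continuity correction) for the p-value.
Step 5: p-value = 0.284958; compare to alpha = 0.05. fail to reject H0.

U_X = 6.5, p = 0.284958, fail to reject H0 at alpha = 0.05.


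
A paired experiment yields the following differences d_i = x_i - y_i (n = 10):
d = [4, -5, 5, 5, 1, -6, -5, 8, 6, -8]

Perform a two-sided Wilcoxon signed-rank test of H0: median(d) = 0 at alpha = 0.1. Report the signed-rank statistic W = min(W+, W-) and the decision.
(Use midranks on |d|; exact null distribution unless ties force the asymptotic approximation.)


Step 1: Drop any zero differences (none here) and take |d_i|.
|d| = [4, 5, 5, 5, 1, 6, 5, 8, 6, 8]
Step 2: Midrank |d_i| (ties get averaged ranks).
ranks: |4|->2, |5|->4.5, |5|->4.5, |5|->4.5, |1|->1, |6|->7.5, |5|->4.5, |8|->9.5, |6|->7.5, |8|->9.5
Step 3: Attach original signs; sum ranks with positive sign and with negative sign.
W+ = 2 + 4.5 + 4.5 + 1 + 9.5 + 7.5 = 29
W- = 4.5 + 7.5 + 4.5 + 9.5 = 26
(Check: W+ + W- = 55 should equal n(n+1)/2 = 55.)
Step 4: Test statistic W = min(W+, W-) = 26.
Step 5: Ties in |d|, so use the tie-corrected normal approximation.
        E[W] = n(n+1)/4 = 10*11/4 = 27.5.
        Tie groups: |d|=5 (t=4), |d|=6 (t=2), |d|=8 (t=2); sum(t^3 - t) = 72.
        Var[W] = n(n+1)(2n+1)/24 - sum(t^3-t)/48 = 2310/24 - 72/48 = 94.75.
        z = (W - E[W]) / sqrt(Var[W]) = (26 - 27.5) / 9.7340 = -0.1541.
        Two-sided p = 2*Phi(z) = 0.877531.
Step 6: alpha = 0.1. fail to reject H0.

W+ = 29, W- = 26, W = min = 26, p = 0.877531, fail to reject H0.


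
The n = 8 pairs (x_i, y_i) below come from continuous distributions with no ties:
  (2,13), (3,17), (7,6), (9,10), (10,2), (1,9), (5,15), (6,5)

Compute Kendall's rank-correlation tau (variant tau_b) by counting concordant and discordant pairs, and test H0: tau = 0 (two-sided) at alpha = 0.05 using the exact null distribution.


Step 1: Enumerate the 28 unordered pairs (i,j) with i<j and classify each by sign(x_j-x_i) * sign(y_j-y_i).
  (1,2):dx=+1,dy=+4->C; (1,3):dx=+5,dy=-7->D; (1,4):dx=+7,dy=-3->D; (1,5):dx=+8,dy=-11->D
  (1,6):dx=-1,dy=-4->C; (1,7):dx=+3,dy=+2->C; (1,8):dx=+4,dy=-8->D; (2,3):dx=+4,dy=-11->D
  (2,4):dx=+6,dy=-7->D; (2,5):dx=+7,dy=-15->D; (2,6):dx=-2,dy=-8->C; (2,7):dx=+2,dy=-2->D
  (2,8):dx=+3,dy=-12->D; (3,4):dx=+2,dy=+4->C; (3,5):dx=+3,dy=-4->D; (3,6):dx=-6,dy=+3->D
  (3,7):dx=-2,dy=+9->D; (3,8):dx=-1,dy=-1->C; (4,5):dx=+1,dy=-8->D; (4,6):dx=-8,dy=-1->C
  (4,7):dx=-4,dy=+5->D; (4,8):dx=-3,dy=-5->C; (5,6):dx=-9,dy=+7->D; (5,7):dx=-5,dy=+13->D
  (5,8):dx=-4,dy=+3->D; (6,7):dx=+4,dy=+6->C; (6,8):dx=+5,dy=-4->D; (7,8):dx=+1,dy=-10->D
Step 2: C = 9, D = 19, total pairs = 28.
Step 3: tau = (C - D)/(n(n-1)/2) = (9 - 19)/28 = -0.357143.
Step 4: Exact two-sided p-value (enumerate n! = 40320 permutations of y under H0): p = 0.275099.
Step 5: alpha = 0.05. fail to reject H0.

tau_b = -0.3571 (C=9, D=19), p = 0.275099, fail to reject H0.


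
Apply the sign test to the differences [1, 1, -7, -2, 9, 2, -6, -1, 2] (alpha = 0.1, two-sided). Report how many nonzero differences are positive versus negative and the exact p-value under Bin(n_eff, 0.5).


Step 1: Discard zero differences. Original n = 9; n_eff = number of nonzero differences = 9.
Nonzero differences (with sign): +1, +1, -7, -2, +9, +2, -6, -1, +2
Step 2: Count signs: positive = 5, negative = 4.
Step 3: Under H0: P(positive) = 0.5, so the number of positives S ~ Bin(9, 0.5).
Step 4: Two-sided exact p-value = sum of Bin(9,0.5) probabilities at or below the observed probability = 1.000000.
Step 5: alpha = 0.1. fail to reject H0.

n_eff = 9, pos = 5, neg = 4, p = 1.000000, fail to reject H0.


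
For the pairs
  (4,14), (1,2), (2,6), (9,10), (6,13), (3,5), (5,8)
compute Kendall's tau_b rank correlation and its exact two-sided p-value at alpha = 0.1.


Step 1: Enumerate the 21 unordered pairs (i,j) with i<j and classify each by sign(x_j-x_i) * sign(y_j-y_i).
  (1,2):dx=-3,dy=-12->C; (1,3):dx=-2,dy=-8->C; (1,4):dx=+5,dy=-4->D; (1,5):dx=+2,dy=-1->D
  (1,6):dx=-1,dy=-9->C; (1,7):dx=+1,dy=-6->D; (2,3):dx=+1,dy=+4->C; (2,4):dx=+8,dy=+8->C
  (2,5):dx=+5,dy=+11->C; (2,6):dx=+2,dy=+3->C; (2,7):dx=+4,dy=+6->C; (3,4):dx=+7,dy=+4->C
  (3,5):dx=+4,dy=+7->C; (3,6):dx=+1,dy=-1->D; (3,7):dx=+3,dy=+2->C; (4,5):dx=-3,dy=+3->D
  (4,6):dx=-6,dy=-5->C; (4,7):dx=-4,dy=-2->C; (5,6):dx=-3,dy=-8->C; (5,7):dx=-1,dy=-5->C
  (6,7):dx=+2,dy=+3->C
Step 2: C = 16, D = 5, total pairs = 21.
Step 3: tau = (C - D)/(n(n-1)/2) = (16 - 5)/21 = 0.523810.
Step 4: Exact two-sided p-value (enumerate n! = 5040 permutations of y under H0): p = 0.136111.
Step 5: alpha = 0.1. fail to reject H0.

tau_b = 0.5238 (C=16, D=5), p = 0.136111, fail to reject H0.


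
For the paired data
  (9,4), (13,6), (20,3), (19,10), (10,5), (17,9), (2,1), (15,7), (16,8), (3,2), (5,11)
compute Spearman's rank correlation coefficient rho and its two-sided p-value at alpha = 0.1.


Step 1: Rank x and y separately (midranks; no ties here).
rank(x): 9->4, 13->6, 20->11, 19->10, 10->5, 17->9, 2->1, 15->7, 16->8, 3->2, 5->3
rank(y): 4->4, 6->6, 3->3, 10->10, 5->5, 9->9, 1->1, 7->7, 8->8, 2->2, 11->11
Step 2: d_i = R_x(i) - R_y(i); compute d_i^2.
  (4-4)^2=0, (6-6)^2=0, (11-3)^2=64, (10-10)^2=0, (5-5)^2=0, (9-9)^2=0, (1-1)^2=0, (7-7)^2=0, (8-8)^2=0, (2-2)^2=0, (3-11)^2=64
sum(d^2) = 128.
Step 3: rho = 1 - 6*128 / (11*(11^2 - 1)) = 1 - 768/1320 = 0.418182.
Step 4: Under H0, t = rho * sqrt((n-2)/(1-rho^2)) = 1.3811 ~ t(9).
Step 5: Two-sided p-value from the t-distribution with 9 df = 0.200570.
Step 6: alpha = 0.1. fail to reject H0.

rho = 0.4182, p = 0.200570, fail to reject H0 at alpha = 0.1.


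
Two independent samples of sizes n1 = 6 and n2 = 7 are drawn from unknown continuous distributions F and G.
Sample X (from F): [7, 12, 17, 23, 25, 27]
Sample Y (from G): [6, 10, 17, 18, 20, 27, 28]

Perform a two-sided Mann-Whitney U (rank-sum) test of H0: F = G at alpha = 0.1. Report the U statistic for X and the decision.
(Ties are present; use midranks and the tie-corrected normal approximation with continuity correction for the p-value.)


Step 1: Combine and sort all 13 observations; assign midranks.
sorted (value, group): (6,Y), (7,X), (10,Y), (12,X), (17,X), (17,Y), (18,Y), (20,Y), (23,X), (25,X), (27,X), (27,Y), (28,Y)
ranks: 6->1, 7->2, 10->3, 12->4, 17->5.5, 17->5.5, 18->7, 20->8, 23->9, 25->10, 27->11.5, 27->11.5, 28->13
Step 2: Rank sum for X: R1 = 2 + 4 + 5.5 + 9 + 10 + 11.5 = 42.
Step 3: U_X = R1 - n1(n1+1)/2 = 42 - 6*7/2 = 42 - 21 = 21.
       U_Y = n1*n2 - U_X = 42 - 21 = 21.
Step 4: Ties are present, so use the tie-corrected normal approximation (with continuity correction) for the p-value.
Step 5: p-value = 1.000000; compare to alpha = 0.1. fail to reject H0.

U_X = 21, p = 1.000000, fail to reject H0 at alpha = 0.1.


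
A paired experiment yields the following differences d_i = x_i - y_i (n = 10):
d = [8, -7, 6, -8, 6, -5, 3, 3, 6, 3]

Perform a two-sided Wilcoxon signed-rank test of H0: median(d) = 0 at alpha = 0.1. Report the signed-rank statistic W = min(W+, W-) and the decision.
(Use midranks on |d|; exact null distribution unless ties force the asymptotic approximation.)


Step 1: Drop any zero differences (none here) and take |d_i|.
|d| = [8, 7, 6, 8, 6, 5, 3, 3, 6, 3]
Step 2: Midrank |d_i| (ties get averaged ranks).
ranks: |8|->9.5, |7|->8, |6|->6, |8|->9.5, |6|->6, |5|->4, |3|->2, |3|->2, |6|->6, |3|->2
Step 3: Attach original signs; sum ranks with positive sign and with negative sign.
W+ = 9.5 + 6 + 6 + 2 + 2 + 6 + 2 = 33.5
W- = 8 + 9.5 + 4 = 21.5
(Check: W+ + W- = 55 should equal n(n+1)/2 = 55.)
Step 4: Test statistic W = min(W+, W-) = 21.5.
Step 5: Ties in |d|, so use the tie-corrected normal approximation.
        E[W] = n(n+1)/4 = 10*11/4 = 27.5.
        Tie groups: |d|=3 (t=3), |d|=6 (t=3), |d|=8 (t=2); sum(t^3 - t) = 54.
        Var[W] = n(n+1)(2n+1)/24 - sum(t^3-t)/48 = 2310/24 - 54/48 = 95.125.
        z = (W - E[W]) / sqrt(Var[W]) = (21.5 - 27.5) / 9.7532 = -0.6152.
        Two-sided p = 2*Phi(z) = 0.538434.
Step 6: alpha = 0.1. fail to reject H0.

W+ = 33.5, W- = 21.5, W = min = 21.5, p = 0.538434, fail to reject H0.


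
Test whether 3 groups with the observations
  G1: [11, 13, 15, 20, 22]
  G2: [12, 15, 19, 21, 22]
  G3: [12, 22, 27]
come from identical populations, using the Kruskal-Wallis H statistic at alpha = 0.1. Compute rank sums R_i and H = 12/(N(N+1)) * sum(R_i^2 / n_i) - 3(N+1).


Step 1: Combine all N = 13 observations and assign midranks.
sorted (value, group, rank): (11,G1,1), (12,G2,2.5), (12,G3,2.5), (13,G1,4), (15,G1,5.5), (15,G2,5.5), (19,G2,7), (20,G1,8), (21,G2,9), (22,G1,11), (22,G2,11), (22,G3,11), (27,G3,13)
Step 2: Sum ranks within each group.
R_1 = 29.5 (n_1 = 5)
R_2 = 35 (n_2 = 5)
R_3 = 26.5 (n_3 = 3)
Step 3: H = 12/(N(N+1)) * sum(R_i^2/n_i) - 3(N+1)
     = 12/(13*14) * (29.5^2/5 + 35^2/5 + 26.5^2/3) - 3*14
     = 0.065934 * 653.133 - 42
     = 1.063736.
Step 4: Ties present; correction factor C = 1 - 36/(13^3 - 13) = 0.983516. Corrected H = 1.063736 / 0.983516 = 1.081564.
Step 5: Under H0, H ~ chi^2(2); p-value = 0.582293.
Step 6: alpha = 0.1. fail to reject H0.

H = 1.0816, df = 2, p = 0.582293, fail to reject H0.


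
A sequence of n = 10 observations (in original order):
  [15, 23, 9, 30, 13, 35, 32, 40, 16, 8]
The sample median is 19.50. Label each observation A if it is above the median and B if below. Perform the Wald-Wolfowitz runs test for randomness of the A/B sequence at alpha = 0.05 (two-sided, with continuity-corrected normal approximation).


Step 1: Compute median = 19.50; label A = above, B = below.
Labels in order: BABABAAABB  (n_A = 5, n_B = 5)
Step 2: Count runs R = 7.
Step 3: Under H0 (random ordering), E[R] = 2*n_A*n_B/(n_A+n_B) + 1 = 2*5*5/10 + 1 = 6.0000.
        Var[R] = 2*n_A*n_B*(2*n_A*n_B - n_A - n_B) / ((n_A+n_B)^2 * (n_A+n_B-1)) = 2000/900 = 2.2222.
        SD[R] = 1.4907.
Step 4: Continuity-corrected z = (R - 0.5 - E[R]) / SD[R] = (7 - 0.5 - 6.0000) / 1.4907 = 0.3354.
Step 5: Two-sided p-value via normal approximation = 2*(1 - Phi(|z|)) = 0.737316.
Step 6: alpha = 0.05. fail to reject H0.

R = 7, z = 0.3354, p = 0.737316, fail to reject H0.


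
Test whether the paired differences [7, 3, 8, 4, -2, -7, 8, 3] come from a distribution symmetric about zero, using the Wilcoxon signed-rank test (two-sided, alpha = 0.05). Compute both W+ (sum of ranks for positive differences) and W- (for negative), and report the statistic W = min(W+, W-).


Step 1: Drop any zero differences (none here) and take |d_i|.
|d| = [7, 3, 8, 4, 2, 7, 8, 3]
Step 2: Midrank |d_i| (ties get averaged ranks).
ranks: |7|->5.5, |3|->2.5, |8|->7.5, |4|->4, |2|->1, |7|->5.5, |8|->7.5, |3|->2.5
Step 3: Attach original signs; sum ranks with positive sign and with negative sign.
W+ = 5.5 + 2.5 + 7.5 + 4 + 7.5 + 2.5 = 29.5
W- = 1 + 5.5 = 6.5
(Check: W+ + W- = 36 should equal n(n+1)/2 = 36.)
Step 4: Test statistic W = min(W+, W-) = 6.5.
Step 5: Ties in |d|, so use the tie-corrected normal approximation.
        E[W] = n(n+1)/4 = 8*9/4 = 18.
        Tie groups: |d|=3 (t=2), |d|=7 (t=2), |d|=8 (t=2); sum(t^3 - t) = 18.
        Var[W] = n(n+1)(2n+1)/24 - sum(t^3-t)/48 = 1224/24 - 18/48 = 50.625.
        z = (W - E[W]) / sqrt(Var[W]) = (6.5 - 18) / 7.1151 = -1.6163.
        Two-sided p = 2*Phi(z) = 0.106035.
Step 6: alpha = 0.05. fail to reject H0.

W+ = 29.5, W- = 6.5, W = min = 6.5, p = 0.106035, fail to reject H0.


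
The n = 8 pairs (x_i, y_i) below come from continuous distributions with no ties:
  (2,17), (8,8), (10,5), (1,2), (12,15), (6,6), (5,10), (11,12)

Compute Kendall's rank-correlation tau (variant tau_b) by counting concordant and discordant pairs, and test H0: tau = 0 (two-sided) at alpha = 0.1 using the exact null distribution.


Step 1: Enumerate the 28 unordered pairs (i,j) with i<j and classify each by sign(x_j-x_i) * sign(y_j-y_i).
  (1,2):dx=+6,dy=-9->D; (1,3):dx=+8,dy=-12->D; (1,4):dx=-1,dy=-15->C; (1,5):dx=+10,dy=-2->D
  (1,6):dx=+4,dy=-11->D; (1,7):dx=+3,dy=-7->D; (1,8):dx=+9,dy=-5->D; (2,3):dx=+2,dy=-3->D
  (2,4):dx=-7,dy=-6->C; (2,5):dx=+4,dy=+7->C; (2,6):dx=-2,dy=-2->C; (2,7):dx=-3,dy=+2->D
  (2,8):dx=+3,dy=+4->C; (3,4):dx=-9,dy=-3->C; (3,5):dx=+2,dy=+10->C; (3,6):dx=-4,dy=+1->D
  (3,7):dx=-5,dy=+5->D; (3,8):dx=+1,dy=+7->C; (4,5):dx=+11,dy=+13->C; (4,6):dx=+5,dy=+4->C
  (4,7):dx=+4,dy=+8->C; (4,8):dx=+10,dy=+10->C; (5,6):dx=-6,dy=-9->C; (5,7):dx=-7,dy=-5->C
  (5,8):dx=-1,dy=-3->C; (6,7):dx=-1,dy=+4->D; (6,8):dx=+5,dy=+6->C; (7,8):dx=+6,dy=+2->C
Step 2: C = 17, D = 11, total pairs = 28.
Step 3: tau = (C - D)/(n(n-1)/2) = (17 - 11)/28 = 0.214286.
Step 4: Exact two-sided p-value (enumerate n! = 40320 permutations of y under H0): p = 0.548413.
Step 5: alpha = 0.1. fail to reject H0.

tau_b = 0.2143 (C=17, D=11), p = 0.548413, fail to reject H0.


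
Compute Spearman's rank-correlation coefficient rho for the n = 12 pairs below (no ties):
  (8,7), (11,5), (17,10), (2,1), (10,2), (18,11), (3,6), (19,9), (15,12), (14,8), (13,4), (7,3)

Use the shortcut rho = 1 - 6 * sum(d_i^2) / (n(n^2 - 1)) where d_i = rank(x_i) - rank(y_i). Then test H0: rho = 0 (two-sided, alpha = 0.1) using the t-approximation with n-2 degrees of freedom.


Step 1: Rank x and y separately (midranks; no ties here).
rank(x): 8->4, 11->6, 17->10, 2->1, 10->5, 18->11, 3->2, 19->12, 15->9, 14->8, 13->7, 7->3
rank(y): 7->7, 5->5, 10->10, 1->1, 2->2, 11->11, 6->6, 9->9, 12->12, 8->8, 4->4, 3->3
Step 2: d_i = R_x(i) - R_y(i); compute d_i^2.
  (4-7)^2=9, (6-5)^2=1, (10-10)^2=0, (1-1)^2=0, (5-2)^2=9, (11-11)^2=0, (2-6)^2=16, (12-9)^2=9, (9-12)^2=9, (8-8)^2=0, (7-4)^2=9, (3-3)^2=0
sum(d^2) = 62.
Step 3: rho = 1 - 6*62 / (12*(12^2 - 1)) = 1 - 372/1716 = 0.783217.
Step 4: Under H0, t = rho * sqrt((n-2)/(1-rho^2)) = 3.9835 ~ t(10).
Step 5: Two-sided p-value from the t-distribution with 10 df = 0.002586.
Step 6: alpha = 0.1. reject H0.

rho = 0.7832, p = 0.002586, reject H0 at alpha = 0.1.


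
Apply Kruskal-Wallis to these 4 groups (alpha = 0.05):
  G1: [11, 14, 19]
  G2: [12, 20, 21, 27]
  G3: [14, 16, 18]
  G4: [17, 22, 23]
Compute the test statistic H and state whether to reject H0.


Step 1: Combine all N = 13 observations and assign midranks.
sorted (value, group, rank): (11,G1,1), (12,G2,2), (14,G1,3.5), (14,G3,3.5), (16,G3,5), (17,G4,6), (18,G3,7), (19,G1,8), (20,G2,9), (21,G2,10), (22,G4,11), (23,G4,12), (27,G2,13)
Step 2: Sum ranks within each group.
R_1 = 12.5 (n_1 = 3)
R_2 = 34 (n_2 = 4)
R_3 = 15.5 (n_3 = 3)
R_4 = 29 (n_4 = 3)
Step 3: H = 12/(N(N+1)) * sum(R_i^2/n_i) - 3(N+1)
     = 12/(13*14) * (12.5^2/3 + 34^2/4 + 15.5^2/3 + 29^2/3) - 3*14
     = 0.065934 * 701.5 - 42
     = 4.252747.
Step 4: Ties present; correction factor C = 1 - 6/(13^3 - 13) = 0.997253. Corrected H = 4.252747 / 0.997253 = 4.264463.
Step 5: Under H0, H ~ chi^2(3); p-value = 0.234287.
Step 6: alpha = 0.05. fail to reject H0.

H = 4.2645, df = 3, p = 0.234287, fail to reject H0.


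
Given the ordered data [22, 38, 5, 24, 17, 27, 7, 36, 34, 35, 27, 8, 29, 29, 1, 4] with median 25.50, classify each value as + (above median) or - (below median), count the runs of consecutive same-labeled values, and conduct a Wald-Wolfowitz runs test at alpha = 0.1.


Step 1: Compute median = 25.50; label A = above, B = below.
Labels in order: BABBBABAAAABAABB  (n_A = 8, n_B = 8)
Step 2: Count runs R = 9.
Step 3: Under H0 (random ordering), E[R] = 2*n_A*n_B/(n_A+n_B) + 1 = 2*8*8/16 + 1 = 9.0000.
        Var[R] = 2*n_A*n_B*(2*n_A*n_B - n_A - n_B) / ((n_A+n_B)^2 * (n_A+n_B-1)) = 14336/3840 = 3.7333.
        SD[R] = 1.9322.
Step 4: R = E[R], so z = 0 with no continuity correction.
Step 5: Two-sided p-value via normal approximation = 2*(1 - Phi(|z|)) = 1.000000.
Step 6: alpha = 0.1. fail to reject H0.

R = 9, z = 0.0000, p = 1.000000, fail to reject H0.


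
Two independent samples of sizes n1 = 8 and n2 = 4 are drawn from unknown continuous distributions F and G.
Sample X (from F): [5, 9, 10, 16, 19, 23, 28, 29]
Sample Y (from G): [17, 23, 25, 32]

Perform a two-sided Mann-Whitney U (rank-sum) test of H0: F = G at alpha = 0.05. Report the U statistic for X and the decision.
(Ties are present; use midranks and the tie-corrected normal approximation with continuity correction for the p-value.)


Step 1: Combine and sort all 12 observations; assign midranks.
sorted (value, group): (5,X), (9,X), (10,X), (16,X), (17,Y), (19,X), (23,X), (23,Y), (25,Y), (28,X), (29,X), (32,Y)
ranks: 5->1, 9->2, 10->3, 16->4, 17->5, 19->6, 23->7.5, 23->7.5, 25->9, 28->10, 29->11, 32->12
Step 2: Rank sum for X: R1 = 1 + 2 + 3 + 4 + 6 + 7.5 + 10 + 11 = 44.5.
Step 3: U_X = R1 - n1(n1+1)/2 = 44.5 - 8*9/2 = 44.5 - 36 = 8.5.
       U_Y = n1*n2 - U_X = 32 - 8.5 = 23.5.
Step 4: Ties are present, so use the tie-corrected normal approximation (with continuity correction) for the p-value.
Step 5: p-value = 0.233663; compare to alpha = 0.05. fail to reject H0.

U_X = 8.5, p = 0.233663, fail to reject H0 at alpha = 0.05.


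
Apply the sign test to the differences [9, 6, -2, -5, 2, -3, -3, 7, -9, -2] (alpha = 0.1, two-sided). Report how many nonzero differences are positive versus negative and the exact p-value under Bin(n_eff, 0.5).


Step 1: Discard zero differences. Original n = 10; n_eff = number of nonzero differences = 10.
Nonzero differences (with sign): +9, +6, -2, -5, +2, -3, -3, +7, -9, -2
Step 2: Count signs: positive = 4, negative = 6.
Step 3: Under H0: P(positive) = 0.5, so the number of positives S ~ Bin(10, 0.5).
Step 4: Two-sided exact p-value = sum of Bin(10,0.5) probabilities at or below the observed probability = 0.753906.
Step 5: alpha = 0.1. fail to reject H0.

n_eff = 10, pos = 4, neg = 6, p = 0.753906, fail to reject H0.


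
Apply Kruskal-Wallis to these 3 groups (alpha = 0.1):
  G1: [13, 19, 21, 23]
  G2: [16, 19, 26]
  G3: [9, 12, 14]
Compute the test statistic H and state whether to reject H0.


Step 1: Combine all N = 10 observations and assign midranks.
sorted (value, group, rank): (9,G3,1), (12,G3,2), (13,G1,3), (14,G3,4), (16,G2,5), (19,G1,6.5), (19,G2,6.5), (21,G1,8), (23,G1,9), (26,G2,10)
Step 2: Sum ranks within each group.
R_1 = 26.5 (n_1 = 4)
R_2 = 21.5 (n_2 = 3)
R_3 = 7 (n_3 = 3)
Step 3: H = 12/(N(N+1)) * sum(R_i^2/n_i) - 3(N+1)
     = 12/(10*11) * (26.5^2/4 + 21.5^2/3 + 7^2/3) - 3*11
     = 0.109091 * 345.979 - 33
     = 4.743182.
Step 4: Ties present; correction factor C = 1 - 6/(10^3 - 10) = 0.993939. Corrected H = 4.743182 / 0.993939 = 4.772104.
Step 5: Under H0, H ~ chi^2(2); p-value = 0.091992.
Step 6: alpha = 0.1. reject H0.

H = 4.7721, df = 2, p = 0.091992, reject H0.


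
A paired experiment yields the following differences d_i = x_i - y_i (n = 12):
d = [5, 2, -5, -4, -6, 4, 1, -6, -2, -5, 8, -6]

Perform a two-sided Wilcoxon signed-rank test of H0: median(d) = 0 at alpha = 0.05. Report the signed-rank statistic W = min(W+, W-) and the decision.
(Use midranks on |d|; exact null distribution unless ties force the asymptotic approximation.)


Step 1: Drop any zero differences (none here) and take |d_i|.
|d| = [5, 2, 5, 4, 6, 4, 1, 6, 2, 5, 8, 6]
Step 2: Midrank |d_i| (ties get averaged ranks).
ranks: |5|->7, |2|->2.5, |5|->7, |4|->4.5, |6|->10, |4|->4.5, |1|->1, |6|->10, |2|->2.5, |5|->7, |8|->12, |6|->10
Step 3: Attach original signs; sum ranks with positive sign and with negative sign.
W+ = 7 + 2.5 + 4.5 + 1 + 12 = 27
W- = 7 + 4.5 + 10 + 10 + 2.5 + 7 + 10 = 51
(Check: W+ + W- = 78 should equal n(n+1)/2 = 78.)
Step 4: Test statistic W = min(W+, W-) = 27.
Step 5: Ties in |d|, so use the tie-corrected normal approximation.
        E[W] = n(n+1)/4 = 12*13/4 = 39.
        Tie groups: |d|=2 (t=2), |d|=4 (t=2), |d|=5 (t=3), |d|=6 (t=3); sum(t^3 - t) = 60.
        Var[W] = n(n+1)(2n+1)/24 - sum(t^3-t)/48 = 3900/24 - 60/48 = 161.25.
        z = (W - E[W]) / sqrt(Var[W]) = (27 - 39) / 12.6984 = -0.9450.
        Two-sided p = 2*Phi(z) = 0.344659.
Step 6: alpha = 0.05. fail to reject H0.

W+ = 27, W- = 51, W = min = 27, p = 0.344659, fail to reject H0.


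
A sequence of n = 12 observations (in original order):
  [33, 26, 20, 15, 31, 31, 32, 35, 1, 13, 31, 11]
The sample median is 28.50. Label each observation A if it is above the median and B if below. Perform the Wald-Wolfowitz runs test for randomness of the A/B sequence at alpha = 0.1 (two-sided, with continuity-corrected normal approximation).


Step 1: Compute median = 28.50; label A = above, B = below.
Labels in order: ABBBAAAABBAB  (n_A = 6, n_B = 6)
Step 2: Count runs R = 6.
Step 3: Under H0 (random ordering), E[R] = 2*n_A*n_B/(n_A+n_B) + 1 = 2*6*6/12 + 1 = 7.0000.
        Var[R] = 2*n_A*n_B*(2*n_A*n_B - n_A - n_B) / ((n_A+n_B)^2 * (n_A+n_B-1)) = 4320/1584 = 2.7273.
        SD[R] = 1.6514.
Step 4: Continuity-corrected z = (R + 0.5 - E[R]) / SD[R] = (6 + 0.5 - 7.0000) / 1.6514 = -0.3028.
Step 5: Two-sided p-value via normal approximation = 2*(1 - Phi(|z|)) = 0.762069.
Step 6: alpha = 0.1. fail to reject H0.

R = 6, z = -0.3028, p = 0.762069, fail to reject H0.


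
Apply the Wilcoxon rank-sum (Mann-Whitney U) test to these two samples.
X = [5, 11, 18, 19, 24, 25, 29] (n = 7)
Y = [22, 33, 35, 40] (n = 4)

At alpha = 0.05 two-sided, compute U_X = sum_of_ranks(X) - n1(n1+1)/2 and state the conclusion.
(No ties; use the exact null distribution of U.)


Step 1: Combine and sort all 11 observations; assign midranks.
sorted (value, group): (5,X), (11,X), (18,X), (19,X), (22,Y), (24,X), (25,X), (29,X), (33,Y), (35,Y), (40,Y)
ranks: 5->1, 11->2, 18->3, 19->4, 22->5, 24->6, 25->7, 29->8, 33->9, 35->10, 40->11
Step 2: Rank sum for X: R1 = 1 + 2 + 3 + 4 + 6 + 7 + 8 = 31.
Step 3: U_X = R1 - n1(n1+1)/2 = 31 - 7*8/2 = 31 - 28 = 3.
       U_Y = n1*n2 - U_X = 28 - 3 = 25.
Step 4: No ties, so the exact null distribution of U (based on enumerating the C(11,7) = 330 equally likely rank assignments) gives the two-sided p-value.
Step 5: p-value = 0.042424; compare to alpha = 0.05. reject H0.

U_X = 3, p = 0.042424, reject H0 at alpha = 0.05.


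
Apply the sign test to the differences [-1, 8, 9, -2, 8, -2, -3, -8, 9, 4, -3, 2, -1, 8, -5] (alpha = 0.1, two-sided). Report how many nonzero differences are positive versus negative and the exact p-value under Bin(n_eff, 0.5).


Step 1: Discard zero differences. Original n = 15; n_eff = number of nonzero differences = 15.
Nonzero differences (with sign): -1, +8, +9, -2, +8, -2, -3, -8, +9, +4, -3, +2, -1, +8, -5
Step 2: Count signs: positive = 7, negative = 8.
Step 3: Under H0: P(positive) = 0.5, so the number of positives S ~ Bin(15, 0.5).
Step 4: Two-sided exact p-value = sum of Bin(15,0.5) probabilities at or below the observed probability = 1.000000.
Step 5: alpha = 0.1. fail to reject H0.

n_eff = 15, pos = 7, neg = 8, p = 1.000000, fail to reject H0.


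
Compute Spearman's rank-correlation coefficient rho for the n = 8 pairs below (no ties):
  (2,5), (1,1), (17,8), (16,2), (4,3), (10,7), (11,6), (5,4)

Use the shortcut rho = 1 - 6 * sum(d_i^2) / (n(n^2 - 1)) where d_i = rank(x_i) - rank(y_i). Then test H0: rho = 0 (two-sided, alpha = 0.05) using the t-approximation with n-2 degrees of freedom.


Step 1: Rank x and y separately (midranks; no ties here).
rank(x): 2->2, 1->1, 17->8, 16->7, 4->3, 10->5, 11->6, 5->4
rank(y): 5->5, 1->1, 8->8, 2->2, 3->3, 7->7, 6->6, 4->4
Step 2: d_i = R_x(i) - R_y(i); compute d_i^2.
  (2-5)^2=9, (1-1)^2=0, (8-8)^2=0, (7-2)^2=25, (3-3)^2=0, (5-7)^2=4, (6-6)^2=0, (4-4)^2=0
sum(d^2) = 38.
Step 3: rho = 1 - 6*38 / (8*(8^2 - 1)) = 1 - 228/504 = 0.547619.
Step 4: Under H0, t = rho * sqrt((n-2)/(1-rho^2)) = 1.6031 ~ t(6).
Step 5: Two-sided p-value from the t-distribution with 6 df = 0.160026.
Step 6: alpha = 0.05. fail to reject H0.

rho = 0.5476, p = 0.160026, fail to reject H0 at alpha = 0.05.
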